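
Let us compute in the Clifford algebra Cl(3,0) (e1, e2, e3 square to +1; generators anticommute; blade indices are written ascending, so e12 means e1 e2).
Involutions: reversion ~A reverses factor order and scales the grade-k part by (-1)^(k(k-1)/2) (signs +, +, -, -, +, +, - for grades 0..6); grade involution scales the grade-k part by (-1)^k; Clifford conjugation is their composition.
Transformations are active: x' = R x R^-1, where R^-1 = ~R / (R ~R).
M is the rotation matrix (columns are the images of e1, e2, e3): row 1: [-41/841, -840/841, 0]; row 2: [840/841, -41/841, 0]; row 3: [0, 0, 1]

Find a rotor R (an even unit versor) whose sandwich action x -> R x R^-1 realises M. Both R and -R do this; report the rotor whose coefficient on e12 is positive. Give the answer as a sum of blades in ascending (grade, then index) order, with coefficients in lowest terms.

Method: write R = a + b12*e12 + b13*e13 + b23*e23 with a^2 + b12^2 + b13^2 + b23^2 = 1 (so R^-1 = ~R). Expanding the columns R e_j ~R gives tr M = 4a^2 - 1 and, from the antisymmetric part, M21 - M12 = -4a*b12, M13 - M31 = 4a*b13, M32 - M23 = -4a*b23.
Here tr M = 759/841, so a^2 = (1 + tr M)/4 = 400/841 and a = ±20/29. Taking a = 20/29: M21 - M12 = 1680/841, M13 - M31 = 0, M32 - M23 = 0, giving b12 = -21/29, b13 = 0, b23 = 0, i.e. R = 20/29 - 21/29*e12.
Its e12 coefficient is negative, so report the other preimage -R.
Answer: -20/29 + 21/29*e12. Recall the cover is two-to-one: with M of trace 759/841, both preimages act alike, and the stated e12 sign chooses the sheet.


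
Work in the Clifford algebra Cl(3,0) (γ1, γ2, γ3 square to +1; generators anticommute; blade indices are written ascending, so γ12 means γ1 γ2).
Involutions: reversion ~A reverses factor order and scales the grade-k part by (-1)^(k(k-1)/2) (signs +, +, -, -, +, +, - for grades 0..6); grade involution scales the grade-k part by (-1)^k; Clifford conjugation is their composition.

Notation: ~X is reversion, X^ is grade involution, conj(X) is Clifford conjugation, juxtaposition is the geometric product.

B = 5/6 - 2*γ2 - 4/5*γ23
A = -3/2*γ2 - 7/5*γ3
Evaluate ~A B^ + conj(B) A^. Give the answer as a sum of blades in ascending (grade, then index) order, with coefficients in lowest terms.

first term: -3 - 237/100*γ2 + 1/30*γ3 + 14/5*γ23
second term: 3 + 237/100*γ2 - 1/30*γ3 + 14/5*γ23
Answer: 28/5*γ23


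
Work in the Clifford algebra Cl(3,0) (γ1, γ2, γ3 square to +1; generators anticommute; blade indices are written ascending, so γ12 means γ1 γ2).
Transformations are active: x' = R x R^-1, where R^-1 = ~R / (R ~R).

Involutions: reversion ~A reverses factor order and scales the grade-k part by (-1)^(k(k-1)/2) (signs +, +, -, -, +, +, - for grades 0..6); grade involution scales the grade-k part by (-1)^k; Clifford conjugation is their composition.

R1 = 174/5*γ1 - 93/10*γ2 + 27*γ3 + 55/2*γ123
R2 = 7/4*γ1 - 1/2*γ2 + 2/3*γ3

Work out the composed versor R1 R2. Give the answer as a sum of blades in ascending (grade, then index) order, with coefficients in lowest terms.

Distribute over the terms of R2 (each basis-blade product reordered to ascending indices, repeated generators contracted through their squares):
R1 (7/4*γ1) = 609/10 + 651/40*γ12 - 189/4*γ13 + 385/8*γ23
R1 (-1/2*γ2) = 93/20 - 87/5*γ12 + 55/4*γ13 + 27/2*γ23
R1 (2/3*γ3) = 18 + 55/3*γ12 + 116/5*γ13 - 31/5*γ23
Summing the partial products and collecting blades:
Answer: 1671/20 + 413/24*γ12 - 103/10*γ13 + 2217/40*γ23


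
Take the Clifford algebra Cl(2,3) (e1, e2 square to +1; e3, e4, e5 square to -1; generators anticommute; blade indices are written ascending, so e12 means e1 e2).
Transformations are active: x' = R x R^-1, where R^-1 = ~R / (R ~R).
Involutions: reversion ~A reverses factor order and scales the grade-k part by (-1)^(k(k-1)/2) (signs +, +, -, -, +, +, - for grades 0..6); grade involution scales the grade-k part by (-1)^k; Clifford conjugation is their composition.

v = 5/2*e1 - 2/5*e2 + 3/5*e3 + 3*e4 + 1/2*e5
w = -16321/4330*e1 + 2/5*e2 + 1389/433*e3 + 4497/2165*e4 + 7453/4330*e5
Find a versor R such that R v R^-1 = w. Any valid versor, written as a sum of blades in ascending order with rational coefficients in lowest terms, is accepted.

Why this works: both vectors square to -16/5, so q(v) = q(w) and R = v + w = -2748/2165*e1 + 8244/2165*e3 + 10992/2165*e4 + 4809/2165*e5 carries v to w — its own direction survives, the complement (v - w)/2 flips.
Answer: -2748/2165*e1 + 8244/2165*e3 + 10992/2165*e4 + 4809/2165*e5


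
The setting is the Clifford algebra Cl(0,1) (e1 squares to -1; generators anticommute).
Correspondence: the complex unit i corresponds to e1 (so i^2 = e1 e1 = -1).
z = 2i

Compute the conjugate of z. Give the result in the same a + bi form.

In blades: z = 2*e1.
Conjugation here is Clifford conjugation: the scalar is fixed and the grade-1 and grade-2 blades all flip sign, giving -2*e1; translating back:
Answer: -2i


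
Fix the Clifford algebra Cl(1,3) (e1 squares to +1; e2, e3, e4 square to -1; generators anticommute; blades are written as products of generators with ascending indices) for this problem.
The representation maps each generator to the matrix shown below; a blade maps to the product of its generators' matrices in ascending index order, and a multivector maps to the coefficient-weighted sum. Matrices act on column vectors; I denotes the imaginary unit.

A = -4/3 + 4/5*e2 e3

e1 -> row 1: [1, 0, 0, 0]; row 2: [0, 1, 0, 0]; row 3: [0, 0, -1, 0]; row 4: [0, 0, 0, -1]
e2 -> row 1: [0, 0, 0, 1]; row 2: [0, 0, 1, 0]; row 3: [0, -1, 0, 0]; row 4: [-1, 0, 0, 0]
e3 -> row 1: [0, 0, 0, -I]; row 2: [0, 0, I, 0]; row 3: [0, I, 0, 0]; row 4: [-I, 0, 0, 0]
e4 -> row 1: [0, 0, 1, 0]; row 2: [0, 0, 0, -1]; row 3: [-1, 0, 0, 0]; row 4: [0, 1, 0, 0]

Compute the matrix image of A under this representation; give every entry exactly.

Bivector images (products of the table entries): rho(e2 e3) = rho(e2)rho(e3) = row 1: [-I, 0, 0, 0]; row 2: [0, I, 0, 0]; row 3: [0, 0, -I, 0]; row 4: [0, 0, 0, I].
M = (-4/3)*1 + (4/5)*rho(e2 e3), summed entrywise (1 is the identity matrix):
Answer: row 1: [-4/3 - 4*I/5, 0, 0, 0]; row 2: [0, -4/3 + 4*I/5, 0, 0]; row 3: [0, 0, -4/3 - 4*I/5, 0]; row 4: [0, 0, 0, -4/3 + 4*I/5]


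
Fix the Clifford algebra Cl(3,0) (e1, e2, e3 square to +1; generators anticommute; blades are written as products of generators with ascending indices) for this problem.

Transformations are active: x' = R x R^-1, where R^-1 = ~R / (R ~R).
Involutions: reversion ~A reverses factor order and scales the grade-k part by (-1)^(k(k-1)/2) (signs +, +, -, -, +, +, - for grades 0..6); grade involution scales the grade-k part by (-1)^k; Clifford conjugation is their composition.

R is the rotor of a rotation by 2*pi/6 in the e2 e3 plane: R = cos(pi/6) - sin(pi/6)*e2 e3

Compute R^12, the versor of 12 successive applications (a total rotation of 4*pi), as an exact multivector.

Because a rotor carries half the rotation angle, composing 12 copies of this e2 e3-plane rotor multiplies the phase: 12*(pi/6) = 2*pi, hence R^12 = cos(2*pi) - sin(2*pi)*e2 e3.
cos(2*pi) = 1 and sin(2*pi) = 0, so R^12 = 1. The total rotation 4*pi is 2 full turns, so every vector returns to itself, yet the rotor is +1, back on the identity sheet (an even number of 2*pi turns).
Answer: 1


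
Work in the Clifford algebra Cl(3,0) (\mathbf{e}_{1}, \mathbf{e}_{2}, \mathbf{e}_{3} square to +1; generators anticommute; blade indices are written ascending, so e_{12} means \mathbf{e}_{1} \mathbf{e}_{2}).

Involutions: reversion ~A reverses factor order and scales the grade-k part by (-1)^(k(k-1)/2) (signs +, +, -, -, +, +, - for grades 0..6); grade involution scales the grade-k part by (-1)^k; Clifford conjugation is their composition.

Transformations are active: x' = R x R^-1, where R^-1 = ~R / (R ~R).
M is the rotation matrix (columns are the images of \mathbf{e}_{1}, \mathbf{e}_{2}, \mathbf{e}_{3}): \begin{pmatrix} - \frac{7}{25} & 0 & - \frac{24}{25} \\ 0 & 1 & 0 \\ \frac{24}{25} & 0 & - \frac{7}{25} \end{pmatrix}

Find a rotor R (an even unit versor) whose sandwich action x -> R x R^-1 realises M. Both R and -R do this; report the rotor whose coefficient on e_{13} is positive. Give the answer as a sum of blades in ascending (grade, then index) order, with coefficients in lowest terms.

Method: write R = a + b12*e_{12} + b13*e_{13} + b23*e_{23} with a^2 + b12^2 + b13^2 + b23^2 = 1 (so R^-1 = ~R). Expanding the columns R e_j ~R gives tr M = 4a^2 - 1 and, from the antisymmetric part, M21 - M12 = -4a*b12, M13 - M31 = 4a*b13, M32 - M23 = -4a*b23.
Here tr M = \frac{11}{25}, so a^2 = (1 + tr M)/4 = \frac{9}{25} and a = ±\frac{3}{5}. Taking a = \frac{3}{5}: M21 - M12 = 0, M13 - M31 = -\frac{48}{25}, M32 - M23 = 0, giving b12 = 0, b13 = -\frac{4}{5}, b23 = 0, i.e. R = \frac{3}{5} - \frac{4}{5} e_{13}.
Its e_{13} coefficient is negative, so report the other preimage -R.
Answer: -\frac{3}{5} + \frac{4}{5} e_{13}. Sheet selection: the two-to-one cover makes ±R indistinguishable at the matrix level (trace \frac{11}{25}), so uniqueness comes from the required sign on e_{13}.


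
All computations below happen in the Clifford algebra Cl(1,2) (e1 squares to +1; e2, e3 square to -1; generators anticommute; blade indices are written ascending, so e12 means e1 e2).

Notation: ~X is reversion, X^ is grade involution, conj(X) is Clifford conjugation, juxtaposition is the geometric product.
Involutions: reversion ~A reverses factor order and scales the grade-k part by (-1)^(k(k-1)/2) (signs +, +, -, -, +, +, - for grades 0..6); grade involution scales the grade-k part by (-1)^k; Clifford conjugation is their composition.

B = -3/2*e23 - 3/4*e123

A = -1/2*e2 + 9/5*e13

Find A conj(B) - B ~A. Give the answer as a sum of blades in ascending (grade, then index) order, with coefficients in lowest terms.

first term: 27/20*e2 + 3/4*e3 + 27/10*e12 + 3/8*e13
second term: -27/20*e2 + 3/4*e3 - 27/10*e12 + 3/8*e13
Answer: 27/10*e2 + 27/5*e12


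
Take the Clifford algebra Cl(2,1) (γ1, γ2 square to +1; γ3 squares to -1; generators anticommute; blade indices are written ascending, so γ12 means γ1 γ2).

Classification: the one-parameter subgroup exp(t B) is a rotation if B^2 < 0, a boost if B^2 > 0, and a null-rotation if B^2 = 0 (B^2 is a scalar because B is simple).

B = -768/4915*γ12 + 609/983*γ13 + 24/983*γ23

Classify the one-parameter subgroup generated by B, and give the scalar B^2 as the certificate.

B^2 term by term: the squares give (-768/4915)^2*(γ12)^2 + (609/983)^2*(γ13)^2 + (24/983)^2*(γ23)^2 = 589824/24157225*(-1) + 370881/966289*(+1) + 576/966289*(+1) = 9/25 (each basis 2-blade squares to minus the product of its generators' squares); cross terms between blades sharing an index anticommute and cancel. So B^2 = 9/25.
Answer: boost, certificate B^2 = 9/25. The invariant at work: B^2 = 9/25 is unchanged by conjugation, hence its sign classifies the subgroup whatever basis B is written in.


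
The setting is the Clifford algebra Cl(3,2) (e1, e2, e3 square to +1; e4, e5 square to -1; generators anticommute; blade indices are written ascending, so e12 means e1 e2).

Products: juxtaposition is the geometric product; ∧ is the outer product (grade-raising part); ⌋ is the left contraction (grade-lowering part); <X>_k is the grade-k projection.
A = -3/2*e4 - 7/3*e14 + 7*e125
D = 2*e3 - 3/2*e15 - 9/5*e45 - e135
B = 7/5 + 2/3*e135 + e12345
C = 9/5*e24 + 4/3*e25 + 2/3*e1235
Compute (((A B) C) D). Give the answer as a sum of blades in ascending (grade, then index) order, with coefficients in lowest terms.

step 1: -21/10*e4 - 49/15*e14 + 14/3*e23 + 7*e34 + 49/5*e125 - 7/3*e235 - 14/9*e345 - 3/2*e1235 - e1345
step 2: 1 + 658/45*e1 - 189/50*e2 - 154/45*e3 - 147/25*e12 + 2*e13 - 28/9*e15 - 63/5*e23 + 2/3*e24 - 42/5*e34 - 56/9*e35 + 28/27*e124 + 441/25*e145 - 56/27*e234 + 14/5*e235 + 14/5*e245 + 21/5*e345 - 4/3*e1234 + 9/5*e1235 - 14/45*e1245 + 27/10*e1345 + 518/45*e2345 + 7/5*e12345
step 3: -98/45 + 47221/1125*e1 - 459/25*e2 + 1451/225*e3 + 1014/25*e4 - 337/45*e5 + 56/25*e12 + 11147/450*e13 + 7/5*e14 - 443/90*e15 + 523/50*e23 + 812/135*e24 - 661/50*e25 + 2479/100*e34 - 6017/225*e35 + 33/5*e45 - 336/25*e123 + 449/45*e124 + 1559/300*e125 - 63/10*e134 + 4/45*e135 - 733/25*e145 - 1783/450*e234 - 721/75*e235 + 7401/250*e245 + 154/25*e345 + 6178/675*e1234 + 318/25*e1235 + 48796/3375*e1245 + 1107/25*e1345 + 18439/675*e2345 - 46/15*e12345
Answer: -98/45 + 47221/1125*e1 - 459/25*e2 + 1451/225*e3 + 1014/25*e4 - 337/45*e5 + 56/25*e12 + 11147/450*e13 + 7/5*e14 - 443/90*e15 + 523/50*e23 + 812/135*e24 - 661/50*e25 + 2479/100*e34 - 6017/225*e35 + 33/5*e45 - 336/25*e123 + 449/45*e124 + 1559/300*e125 - 63/10*e134 + 4/45*e135 - 733/25*e145 - 1783/450*e234 - 721/75*e235 + 7401/250*e245 + 154/25*e345 + 6178/675*e1234 + 318/25*e1235 + 48796/3375*e1245 + 1107/25*e1345 + 18439/675*e2345 - 46/15*e12345


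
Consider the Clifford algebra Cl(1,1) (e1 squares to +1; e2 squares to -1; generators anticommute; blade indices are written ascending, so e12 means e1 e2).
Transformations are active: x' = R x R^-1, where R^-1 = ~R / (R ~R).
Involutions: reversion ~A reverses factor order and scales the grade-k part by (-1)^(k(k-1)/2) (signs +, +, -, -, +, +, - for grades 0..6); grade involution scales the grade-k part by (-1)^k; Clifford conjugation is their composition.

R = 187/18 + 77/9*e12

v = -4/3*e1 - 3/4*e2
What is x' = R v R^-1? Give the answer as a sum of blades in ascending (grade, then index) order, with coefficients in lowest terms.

~R = 187/18 - 77/9*e12, and R ~R = 3751/108, so R^-1 = ~R / (3751/108).
R v = -803/108*e1 + 781/216*e2
Answer: -869/279*e1 + 3251/1116*e2


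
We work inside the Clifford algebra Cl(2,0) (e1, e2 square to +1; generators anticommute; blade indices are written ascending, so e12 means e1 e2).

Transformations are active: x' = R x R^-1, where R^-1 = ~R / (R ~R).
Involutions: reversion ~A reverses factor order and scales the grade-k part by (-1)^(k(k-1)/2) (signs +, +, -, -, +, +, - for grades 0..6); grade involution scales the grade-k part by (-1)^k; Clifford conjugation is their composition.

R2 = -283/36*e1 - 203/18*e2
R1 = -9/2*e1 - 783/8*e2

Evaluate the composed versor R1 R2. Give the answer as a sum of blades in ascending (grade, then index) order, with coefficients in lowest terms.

Distribute over the terms of R1 (each basis-blade product reordered to ascending indices, repeated generators contracted through their squares):
(-9/2*e1) R2 = 283/8 + 203/4*e12
(-783/8*e2) R2 = 17661/16 - 24621/32*e12
Summing the partial products and collecting blades:
Answer: 18227/16 - 22997/32*e12


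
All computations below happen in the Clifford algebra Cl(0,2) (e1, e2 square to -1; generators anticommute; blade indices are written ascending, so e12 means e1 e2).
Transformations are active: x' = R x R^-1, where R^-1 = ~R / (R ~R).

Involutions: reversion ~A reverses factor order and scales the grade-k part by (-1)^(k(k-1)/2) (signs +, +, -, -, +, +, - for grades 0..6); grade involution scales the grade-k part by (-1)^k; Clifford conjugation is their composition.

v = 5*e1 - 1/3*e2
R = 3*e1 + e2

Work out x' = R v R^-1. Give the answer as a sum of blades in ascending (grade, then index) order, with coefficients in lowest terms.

~R = 3*e1 + e2, and R ~R = -10, so R^-1 = ~R / (-10).
R v = -44/3 - 6*e12
Answer: 19/5*e1 + 49/15*e2


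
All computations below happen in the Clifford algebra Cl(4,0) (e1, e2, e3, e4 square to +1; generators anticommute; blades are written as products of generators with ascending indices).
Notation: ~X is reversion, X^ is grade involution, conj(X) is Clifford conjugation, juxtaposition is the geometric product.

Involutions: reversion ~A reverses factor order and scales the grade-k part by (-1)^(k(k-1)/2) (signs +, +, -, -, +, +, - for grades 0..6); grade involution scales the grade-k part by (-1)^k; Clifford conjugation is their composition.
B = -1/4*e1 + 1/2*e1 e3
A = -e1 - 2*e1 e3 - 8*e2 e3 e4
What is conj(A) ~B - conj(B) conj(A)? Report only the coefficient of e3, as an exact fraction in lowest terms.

first term: 3/4 + 4*e1 e2 e4 - 2*e1 e2 e3 e4
second term: 5/4 + e3 - 4*e1 e2 e4 - 2*e1 e2 e3 e4
Answer: -1


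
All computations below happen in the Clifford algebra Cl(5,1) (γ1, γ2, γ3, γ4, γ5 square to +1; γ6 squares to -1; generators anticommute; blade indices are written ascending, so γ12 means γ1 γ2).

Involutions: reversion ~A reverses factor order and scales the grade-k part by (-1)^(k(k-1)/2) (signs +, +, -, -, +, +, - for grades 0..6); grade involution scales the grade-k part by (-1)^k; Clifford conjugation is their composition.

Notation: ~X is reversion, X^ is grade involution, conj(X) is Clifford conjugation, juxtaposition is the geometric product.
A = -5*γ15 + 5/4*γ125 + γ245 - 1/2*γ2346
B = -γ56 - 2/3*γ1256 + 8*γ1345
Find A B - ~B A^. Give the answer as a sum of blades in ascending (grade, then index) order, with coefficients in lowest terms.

first term: 5/6*γ6 + 5*γ16 + 10/3*γ26 + 40*γ34 + 8*γ123 - 5/4*γ126 + 2/3*γ146 + 10*γ234 - γ246 - 4*γ1256 - 1/3*γ1345 + 1/2*γ2345
second term: 5/6*γ6 + 5*γ16 + 10/3*γ26 + 40*γ34 - 8*γ123 + 5/4*γ126 - 2/3*γ146 - 10*γ234 + γ246 - 4*γ1256 - 1/3*γ1345 + 1/2*γ2345
Answer: 16*γ123 - 5/2*γ126 + 4/3*γ146 + 20*γ234 - 2*γ246


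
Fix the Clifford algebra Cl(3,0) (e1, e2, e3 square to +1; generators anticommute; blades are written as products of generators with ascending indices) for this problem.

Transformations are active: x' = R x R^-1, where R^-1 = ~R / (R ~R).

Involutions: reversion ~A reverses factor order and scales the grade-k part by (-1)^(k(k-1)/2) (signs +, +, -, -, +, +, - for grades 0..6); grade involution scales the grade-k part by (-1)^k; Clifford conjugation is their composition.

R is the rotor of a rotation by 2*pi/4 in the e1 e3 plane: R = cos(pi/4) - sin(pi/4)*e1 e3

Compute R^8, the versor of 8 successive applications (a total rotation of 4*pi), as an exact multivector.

The rotor phase is half the rotation angle and phases add under composition, so 8 steps in the e1 e3 plane accumulate phase 8*(pi/4) = 2*pi: R^8 = cos(2*pi) - sin(2*pi)*e1 e3.
cos(2*pi) = 1 and sin(2*pi) = 0, so R^8 = 1. The total rotation 4*pi is 2 full turns, so every vector returns to itself, yet the rotor is +1, back on the identity sheet (an even number of 2*pi turns).
Answer: 1


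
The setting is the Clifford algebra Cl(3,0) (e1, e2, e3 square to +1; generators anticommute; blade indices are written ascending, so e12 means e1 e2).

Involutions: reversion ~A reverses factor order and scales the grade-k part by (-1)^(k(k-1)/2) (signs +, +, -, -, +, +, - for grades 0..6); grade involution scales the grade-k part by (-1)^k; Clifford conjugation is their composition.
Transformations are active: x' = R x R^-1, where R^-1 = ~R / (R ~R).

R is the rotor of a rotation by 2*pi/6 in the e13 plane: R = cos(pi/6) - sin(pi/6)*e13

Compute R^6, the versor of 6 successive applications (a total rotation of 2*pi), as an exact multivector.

The rotor phase is half the rotation angle and phases add under composition, so 6 steps in the e13 plane accumulate phase 6*(pi/6) = pi: R^6 = cos(pi) - sin(pi)*e13.
cos(pi) = -1 and sin(pi) = 0, so R^6 = -1. The total rotation 2*pi is 1 full turn, so every vector returns to itself, yet the rotor is -1, on the OTHER sheet of the double cover (an odd number of 2*pi turns).
Answer: -1


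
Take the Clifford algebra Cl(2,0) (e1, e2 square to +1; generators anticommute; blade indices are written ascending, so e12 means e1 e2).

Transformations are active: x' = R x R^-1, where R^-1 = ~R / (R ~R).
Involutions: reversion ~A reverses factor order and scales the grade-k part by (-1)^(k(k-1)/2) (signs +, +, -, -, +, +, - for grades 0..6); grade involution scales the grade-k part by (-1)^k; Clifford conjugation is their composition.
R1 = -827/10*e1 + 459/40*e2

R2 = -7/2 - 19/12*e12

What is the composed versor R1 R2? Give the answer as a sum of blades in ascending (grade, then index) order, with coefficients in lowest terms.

Distribute over the terms of R1 (each basis-blade product reordered to ascending indices, repeated generators contracted through their squares):
(-827/10*e1) R2 = 5789/20*e1 + 15713/120*e2
(459/40*e2) R2 = 2907/160*e1 - 3213/80*e2
Summing the partial products and collecting blades:
Answer: 49219/160*e1 + 21787/240*e2


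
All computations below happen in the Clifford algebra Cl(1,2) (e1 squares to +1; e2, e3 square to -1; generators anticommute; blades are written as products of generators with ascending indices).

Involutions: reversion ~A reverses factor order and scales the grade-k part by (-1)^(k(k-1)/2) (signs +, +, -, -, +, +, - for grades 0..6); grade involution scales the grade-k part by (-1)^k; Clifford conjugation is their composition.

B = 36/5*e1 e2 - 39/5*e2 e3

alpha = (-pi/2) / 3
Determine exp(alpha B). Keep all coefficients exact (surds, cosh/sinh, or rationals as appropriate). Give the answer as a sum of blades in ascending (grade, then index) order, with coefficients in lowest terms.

B^2 term by term: the squares give (36/5)^2*(e1 e2)^2 + (-39/5)^2*(e2 e3)^2 = 1296/25*(+1) + 1521/25*(-1) = -9 (each basis 2-blade squares to minus the product of its generators' squares); cross terms between blades sharing an index anticommute and cancel. So B^2 = -9.
B^2 = -9 — the series telescopes trigonometrically here: l = 3, alpha*l = -pi/2, so exp(alpha B) = cos(-pi/2) + (sin(-pi/2)/3)*B = 0 + (-1/3)*B.
Answer: -12/5*e1 e2 + 13/5*e2 e3


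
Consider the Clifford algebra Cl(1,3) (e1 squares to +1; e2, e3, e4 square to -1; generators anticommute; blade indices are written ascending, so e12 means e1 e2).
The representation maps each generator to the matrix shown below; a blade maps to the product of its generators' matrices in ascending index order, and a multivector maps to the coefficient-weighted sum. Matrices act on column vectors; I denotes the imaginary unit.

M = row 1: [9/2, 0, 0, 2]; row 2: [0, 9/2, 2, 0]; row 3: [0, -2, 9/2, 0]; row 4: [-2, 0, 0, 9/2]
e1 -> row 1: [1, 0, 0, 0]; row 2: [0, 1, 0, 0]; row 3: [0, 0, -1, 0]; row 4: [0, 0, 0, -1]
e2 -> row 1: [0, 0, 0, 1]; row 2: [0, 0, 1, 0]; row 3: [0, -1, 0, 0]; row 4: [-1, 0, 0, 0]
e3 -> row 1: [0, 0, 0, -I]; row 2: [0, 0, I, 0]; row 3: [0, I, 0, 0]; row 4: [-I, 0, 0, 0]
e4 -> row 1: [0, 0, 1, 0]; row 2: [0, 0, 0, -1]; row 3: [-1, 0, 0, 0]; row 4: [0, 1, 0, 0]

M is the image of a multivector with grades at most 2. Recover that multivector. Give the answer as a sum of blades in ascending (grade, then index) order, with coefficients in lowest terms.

Method: the blade images are trace-orthogonal — tr(rho(e_A) rho(e_B)^-1) = 4 if A = B and 0 otherwise — and rho(e_A)^-1 = (e_A)^2 * rho(e_A) with (e_A)^2 = +1 or -1, so the coefficient of e_A in the preimage is (e_A)^2 * tr(M rho(e_A))/4.
Nonzero projections over blades of grade <= 2: 1: (1)^2 = +1, tr(M 1) = 18, coefficient 9/2; e2: (e2)^2 = -1, tr(M rho(e2)) = -8, coefficient 2. Every other blade of grade <= 2 projects to 0.
Answer: 9/2 + 2*e2


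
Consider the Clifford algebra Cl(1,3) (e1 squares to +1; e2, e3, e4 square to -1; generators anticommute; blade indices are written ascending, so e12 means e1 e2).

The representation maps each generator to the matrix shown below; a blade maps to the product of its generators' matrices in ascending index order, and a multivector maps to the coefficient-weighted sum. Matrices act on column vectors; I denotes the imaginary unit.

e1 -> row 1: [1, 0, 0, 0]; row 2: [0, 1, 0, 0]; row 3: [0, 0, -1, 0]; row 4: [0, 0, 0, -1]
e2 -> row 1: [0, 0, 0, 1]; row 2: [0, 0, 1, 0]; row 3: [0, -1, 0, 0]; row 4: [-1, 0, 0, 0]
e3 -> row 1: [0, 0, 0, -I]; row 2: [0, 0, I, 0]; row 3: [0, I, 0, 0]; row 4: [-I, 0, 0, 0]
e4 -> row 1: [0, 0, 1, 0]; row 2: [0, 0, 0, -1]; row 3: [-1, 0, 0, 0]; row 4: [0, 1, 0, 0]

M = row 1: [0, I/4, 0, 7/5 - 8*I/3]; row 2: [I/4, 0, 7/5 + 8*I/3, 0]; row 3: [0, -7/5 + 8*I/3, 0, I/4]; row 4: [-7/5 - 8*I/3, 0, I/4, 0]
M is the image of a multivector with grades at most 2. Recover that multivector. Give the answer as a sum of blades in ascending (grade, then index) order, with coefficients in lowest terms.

Method: the blade images are trace-orthogonal — tr(rho(e_A) rho(e_B)^-1) = 4 if A = B and 0 otherwise — and rho(e_A)^-1 = (e_A)^2 * rho(e_A) with (e_A)^2 = +1 or -1, so the coefficient of e_A in the preimage is (e_A)^2 * tr(M rho(e_A))/4.
Nonzero projections over blades of grade <= 2: e2: (e2)^2 = -1, tr(M rho(e2)) = -28/5, coefficient 7/5; e3: (e3)^2 = -1, tr(M rho(e3)) = -32/3, coefficient 8/3; e34: (e34)^2 = -1, tr(M rho(e34)) = 1, coefficient -1/4. Every other blade of grade <= 2 projects to 0.
Answer: 7/5*e2 + 8/3*e3 - 1/4*e34


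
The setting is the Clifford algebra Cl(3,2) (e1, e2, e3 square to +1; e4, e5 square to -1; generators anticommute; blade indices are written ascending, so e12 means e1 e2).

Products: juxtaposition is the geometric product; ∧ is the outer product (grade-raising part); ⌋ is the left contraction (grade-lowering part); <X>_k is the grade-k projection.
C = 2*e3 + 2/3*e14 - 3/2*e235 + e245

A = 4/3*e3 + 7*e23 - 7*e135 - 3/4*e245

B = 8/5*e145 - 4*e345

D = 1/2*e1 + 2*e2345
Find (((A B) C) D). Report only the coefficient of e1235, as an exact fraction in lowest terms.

step 1: -6/5*e12 - 28*e14 - 3*e23 - 56/5*e34 - 16/3*e45 - 28*e245 - 32/15*e1345 + 56/5*e12345
step 2: 28/3 - 2/3*e2 + 112/5*e4 - 9/2*e5 + 56/3*e13 - 84/5*e14 - 32/9*e15 + 4/5*e24 - 42*e34 + 64/45*e35 - 68/15*e123 + 16/5*e124 - 28/3*e125 + 56*e134 + 9/5*e135 - 82/15*e145 - 8*e234 + 56/3*e235 - 84/5*e245 - 23/3*e345 - 2*e1234 + 112/5*e1245 - 56*e2345 + 42*e12345
step 3: -112 + 266/3*e1 - 46/3*e2 + 364/15*e3 - 434/15*e4 - 128/9*e5 + 1/3*e12 - 224/5*e13 - 56/5*e14 - 7/4*e15 - 34/15*e23 - 56/45*e24 - 266/3*e25 + 28*e34 - 7/10*e35 - 41/15*e45 + 164/15*e123 - 16/5*e124 + 112*e125 - 119/3*e134 - 256/45*e135 + 136/15*e145 - 8*e234 - 224/5*e235 - 56/5*e245 - 4/3*e345 - 28/9*e1234 + 364/15*e1235 - 434/15*e1245 + 23/6*e1345 + 119/3*e2345 - 28*e12345
Answer: 364/15


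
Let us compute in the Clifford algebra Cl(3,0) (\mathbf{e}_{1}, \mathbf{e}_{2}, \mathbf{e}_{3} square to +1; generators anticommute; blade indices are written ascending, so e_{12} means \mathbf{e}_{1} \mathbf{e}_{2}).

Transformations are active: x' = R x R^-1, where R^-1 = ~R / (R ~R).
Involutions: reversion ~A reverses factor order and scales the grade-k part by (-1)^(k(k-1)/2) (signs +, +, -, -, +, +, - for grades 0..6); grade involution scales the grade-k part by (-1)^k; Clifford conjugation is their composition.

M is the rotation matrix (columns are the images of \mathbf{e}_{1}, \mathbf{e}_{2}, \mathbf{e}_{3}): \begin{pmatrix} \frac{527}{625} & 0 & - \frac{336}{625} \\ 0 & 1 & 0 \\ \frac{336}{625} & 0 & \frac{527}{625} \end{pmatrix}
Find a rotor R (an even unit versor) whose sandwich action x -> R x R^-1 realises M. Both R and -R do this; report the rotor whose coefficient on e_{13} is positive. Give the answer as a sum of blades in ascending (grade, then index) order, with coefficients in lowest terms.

Method: write R = a + b12*e_{12} + b13*e_{13} + b23*e_{23} with a^2 + b12^2 + b13^2 + b23^2 = 1 (so R^-1 = ~R). Expanding the columns R e_j ~R gives tr M = 4a^2 - 1 and, from the antisymmetric part, M21 - M12 = -4a*b12, M13 - M31 = 4a*b13, M32 - M23 = -4a*b23.
Here tr M = \frac{1679}{625}, so a^2 = (1 + tr M)/4 = \frac{576}{625} and a = ±\frac{24}{25}. Taking a = \frac{24}{25}: M21 - M12 = 0, M13 - M31 = -\frac{672}{625}, M32 - M23 = 0, giving b12 = 0, b13 = -\frac{7}{25}, b23 = 0, i.e. R = \frac{24}{25} - \frac{7}{25} e_{13}.
Its e_{13} coefficient is negative, so report the other preimage -R.
Answer: -\frac{24}{25} + \frac{7}{25} e_{13}. Note: both R and -R realise this M (trace \frac{1679}{625}); the covering map identifies them, and the e_{13}-coefficient sign is the tie-breaker.


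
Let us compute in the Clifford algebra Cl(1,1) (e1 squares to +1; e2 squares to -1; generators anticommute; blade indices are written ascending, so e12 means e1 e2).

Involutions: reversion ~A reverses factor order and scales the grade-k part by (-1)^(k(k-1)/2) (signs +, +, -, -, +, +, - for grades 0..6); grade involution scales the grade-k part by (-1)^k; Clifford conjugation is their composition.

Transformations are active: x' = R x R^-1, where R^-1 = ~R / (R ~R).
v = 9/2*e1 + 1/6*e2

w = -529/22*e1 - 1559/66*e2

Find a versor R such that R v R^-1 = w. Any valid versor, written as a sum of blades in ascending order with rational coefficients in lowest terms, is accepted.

Take R = v + w = -215/11*e1 - 258/11*e2. Because q(v) = q(w) = 182/9, conjugation by R sends v exactly to w.
Answer: -215/11*e1 - 258/11*e2


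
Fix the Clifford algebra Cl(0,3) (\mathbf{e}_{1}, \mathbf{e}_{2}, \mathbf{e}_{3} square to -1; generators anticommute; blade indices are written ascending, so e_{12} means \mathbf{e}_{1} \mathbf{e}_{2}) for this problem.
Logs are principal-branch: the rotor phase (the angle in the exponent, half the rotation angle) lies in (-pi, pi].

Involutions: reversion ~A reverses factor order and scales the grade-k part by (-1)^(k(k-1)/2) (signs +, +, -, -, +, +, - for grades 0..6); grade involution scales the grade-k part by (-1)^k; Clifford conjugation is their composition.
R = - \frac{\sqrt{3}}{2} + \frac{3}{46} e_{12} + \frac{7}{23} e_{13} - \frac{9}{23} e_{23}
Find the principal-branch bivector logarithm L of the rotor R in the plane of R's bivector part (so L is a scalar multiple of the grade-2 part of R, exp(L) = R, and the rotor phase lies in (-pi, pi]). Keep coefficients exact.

The scalar part of R is - \frac{\sqrt{3}}{2}, which fixes the principal-branch rotor phase; the unit plane is then the bivector part divided by the sine of that phase, and L is that plane scaled by the phase.
Concretely: cos(phase) = - \frac{\sqrt{3}}{2} gives phase = ±\frac{5 \pi}{6}, and since phase/sin(phase) is even the sign is immaterial: L = (phase/sin(phase)) * <R>_2 = (\frac{5 \pi}{3}) * <R>_2.
Answer: \frac{5 \pi}{46} e_{12} + \frac{35 \pi}{69} e_{13} - \frac{15 \pi}{23} e_{23}


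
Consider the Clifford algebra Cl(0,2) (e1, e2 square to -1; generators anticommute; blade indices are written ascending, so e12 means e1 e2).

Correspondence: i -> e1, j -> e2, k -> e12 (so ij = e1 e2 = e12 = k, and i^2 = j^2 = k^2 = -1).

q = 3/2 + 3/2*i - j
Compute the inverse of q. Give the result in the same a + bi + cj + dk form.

In blades: q = 3/2 + 3/2*e1 - e2.
With qbar = 3/2 - 3/2*e1 + e2 (scalar fixed, mapped units negated), q qbar = 11/2 (the sum of squared coefficients), so q^-1 = qbar / (11/2) = 3/11 - 3/11*e1 + 2/11*e2; translating back:
Answer: 3/11 - 3/11*i + 2/11*j


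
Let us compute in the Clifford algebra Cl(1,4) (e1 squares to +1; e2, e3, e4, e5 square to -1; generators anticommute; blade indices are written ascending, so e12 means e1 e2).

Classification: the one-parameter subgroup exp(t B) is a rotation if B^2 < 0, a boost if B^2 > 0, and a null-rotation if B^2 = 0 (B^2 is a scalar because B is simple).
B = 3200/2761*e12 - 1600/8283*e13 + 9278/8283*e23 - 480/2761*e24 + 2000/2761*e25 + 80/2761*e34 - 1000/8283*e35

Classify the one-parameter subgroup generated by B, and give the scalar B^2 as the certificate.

B^2 term by term: the squares give (3200/2761)^2*(e12)^2 + (-1600/8283)^2*(e13)^2 + (9278/8283)^2*(e23)^2 + (-480/2761)^2*(e24)^2 + (2000/2761)^2*(e25)^2 + (80/2761)^2*(e34)^2 + (-1000/8283)^2*(e35)^2 = 10240000/7623121*(+1) + 2560000/68608089*(+1) + 86081284/68608089*(-1) + 230400/7623121*(-1) + 4000000/7623121*(-1) + 6400/7623121*(-1) + 1000000/68608089*(-1) = -4/9 (each basis 2-blade squares to minus the product of its generators' squares); cross terms between blades sharing an index anticommute and cancel; the commuting (index-disjoint) pairs give grade-4 terms 2*c*c'*(blade product), which cancel blade by blade — e1234: 512000/7623121 - 512000/7623121 = 0; e1235: -6400000/22869363 + 6400000/22869363 = 0; e2345: -320000/7623121 + 320000/7623121 = 0 — confirming B is simple. So B^2 = -4/9.
Answer: rotation, certificate B^2 = -4/9. Note: conjugating B changes its blade decomposition but never the scalar B^2 = -4/9, whose sign settles the classification.


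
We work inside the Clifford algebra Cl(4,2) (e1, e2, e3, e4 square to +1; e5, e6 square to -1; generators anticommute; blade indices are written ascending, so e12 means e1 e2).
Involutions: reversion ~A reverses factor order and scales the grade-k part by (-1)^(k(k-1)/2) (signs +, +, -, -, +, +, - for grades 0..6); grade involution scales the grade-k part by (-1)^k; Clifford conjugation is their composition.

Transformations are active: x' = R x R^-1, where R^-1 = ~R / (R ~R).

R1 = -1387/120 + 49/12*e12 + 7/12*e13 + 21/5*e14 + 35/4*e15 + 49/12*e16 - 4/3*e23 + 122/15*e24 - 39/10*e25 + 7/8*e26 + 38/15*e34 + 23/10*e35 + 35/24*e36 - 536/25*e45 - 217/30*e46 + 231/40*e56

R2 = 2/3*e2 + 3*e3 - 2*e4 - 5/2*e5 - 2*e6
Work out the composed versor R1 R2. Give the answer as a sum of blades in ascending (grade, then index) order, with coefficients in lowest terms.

Distribute over the terms of R2 (each basis-blade product reordered to ascending indices, repeated generators contracted through their squares):
R1 (2/3*e2) = 49/18*e1 - 1387/180*e2 + 8/9*e3 - 244/45*e4 + 13/5*e5 - 7/12*e6 - 7/18*e123 - 14/5*e124 - 35/6*e125 - 49/18*e126 + 76/45*e234 + 23/15*e235 + 35/36*e236 - 1072/75*e245 - 217/45*e246 + 77/20*e256
R1 (3*e3) = 7/4*e1 - 4*e2 - 1387/40*e3 - 38/5*e4 - 69/10*e5 - 35/8*e6 + 49/4*e123 - 63/5*e134 - 105/4*e135 - 49/4*e136 - 122/5*e234 + 117/10*e235 - 21/8*e236 - 1608/25*e345 - 217/10*e346 + 693/40*e356
R1 (-2*e4) = -42/5*e1 - 244/15*e2 - 76/15*e3 + 1387/60*e4 - 1072/25*e5 - 217/15*e6 - 49/6*e124 - 7/6*e134 + 35/2*e145 + 49/6*e146 + 8/3*e234 - 39/5*e245 + 7/4*e246 + 23/5*e345 + 35/12*e346 - 231/20*e456
R1 (-5/2*e5) = 175/8*e1 - 39/4*e2 + 23/4*e3 - 268/5*e4 + 1387/48*e5 - 231/16*e6 - 245/24*e125 - 35/24*e135 - 21/2*e145 + 245/24*e156 + 10/3*e235 - 61/3*e245 + 35/16*e256 - 19/3*e345 + 175/48*e356 - 217/12*e456
R1 (-2*e6) = 49/6*e1 + 7/4*e2 + 35/12*e3 - 217/15*e4 + 231/20*e5 + 1387/60*e6 - 49/6*e126 - 7/6*e136 - 42/5*e146 - 35/2*e156 + 8/3*e236 - 244/15*e246 + 39/5*e256 - 76/15*e346 - 23/5*e356 + 1072/25*e456
Summing the partial products and collecting blades:
Answer: 9401/360*e1 - 1295/36*e2 - 10867/360*e3 - 2087/36*e4 - 8081/1200*e5 - 2579/240*e6 + 427/36*e123 - 329/30*e124 - 385/24*e125 - 98/9*e126 - 413/30*e134 - 665/24*e135 - 161/12*e136 + 7*e145 - 7/30*e146 - 175/24*e156 - 902/45*e234 + 497/30*e235 + 73/72*e236 - 3182/75*e245 - 3481/180*e246 + 1107/80*e256 - 4954/75*e345 - 477/20*e346 + 3929/240*e356 + 1987/150*e456


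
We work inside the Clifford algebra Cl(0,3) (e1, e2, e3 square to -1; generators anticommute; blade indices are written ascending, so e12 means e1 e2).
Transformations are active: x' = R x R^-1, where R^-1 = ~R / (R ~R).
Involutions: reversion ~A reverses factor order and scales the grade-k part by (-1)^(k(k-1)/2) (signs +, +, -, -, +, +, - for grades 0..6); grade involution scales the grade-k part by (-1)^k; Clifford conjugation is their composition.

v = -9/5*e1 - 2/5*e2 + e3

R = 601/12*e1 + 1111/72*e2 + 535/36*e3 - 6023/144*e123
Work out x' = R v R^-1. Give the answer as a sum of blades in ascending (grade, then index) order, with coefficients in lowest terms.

~R = 601/12*e1 + 1111/72*e2 + 535/36*e3 + 6023/144*e123, and R ~R = -10867373/2304, so R^-1 = ~R / (-10867373/2304).
R v = 14663/180 + 35689/720*e12 + 33683/360*e13 - 4313/80*e23
Answer: -30557/34485*e1 - 12362/6897*e2 - 21871/34485*e3


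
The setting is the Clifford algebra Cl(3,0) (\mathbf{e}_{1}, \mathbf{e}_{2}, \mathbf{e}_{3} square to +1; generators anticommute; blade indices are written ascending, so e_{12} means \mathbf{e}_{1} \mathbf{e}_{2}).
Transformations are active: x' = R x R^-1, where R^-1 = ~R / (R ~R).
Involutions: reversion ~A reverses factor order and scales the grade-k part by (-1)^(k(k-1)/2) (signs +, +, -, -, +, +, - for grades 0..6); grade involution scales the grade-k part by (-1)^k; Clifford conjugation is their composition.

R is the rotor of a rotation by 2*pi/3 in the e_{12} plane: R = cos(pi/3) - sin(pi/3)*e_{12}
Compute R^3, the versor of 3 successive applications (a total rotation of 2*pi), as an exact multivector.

The rotor phase is half the rotation angle and phases add under composition, so 3 steps in the e_{12} plane accumulate phase 3*(pi/3) = \pi: R^3 = cos(\pi) - sin(\pi)*e_{12}.
cos(\pi) = -1 and sin(\pi) = 0, so R^3 = -1. The total rotation 2*pi is 1 full turn, so every vector returns to itself, yet the rotor is -1, on the OTHER sheet of the double cover (an odd number of 2*pi turns).
Answer: -1


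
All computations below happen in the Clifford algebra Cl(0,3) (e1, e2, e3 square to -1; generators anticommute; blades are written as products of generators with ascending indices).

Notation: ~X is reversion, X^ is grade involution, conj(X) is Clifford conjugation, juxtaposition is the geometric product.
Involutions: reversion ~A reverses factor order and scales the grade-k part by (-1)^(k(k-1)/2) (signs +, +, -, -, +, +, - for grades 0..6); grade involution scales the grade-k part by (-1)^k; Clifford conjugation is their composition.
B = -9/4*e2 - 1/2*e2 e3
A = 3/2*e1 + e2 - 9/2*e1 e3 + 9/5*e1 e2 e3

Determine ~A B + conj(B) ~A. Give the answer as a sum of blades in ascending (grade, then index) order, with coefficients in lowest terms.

first term: 9/4 - 9/10*e1 + 1/2*e3 - 45/8*e1 e2 + 81/20*e1 e3 + 75/8*e1 e2 e3
second term: -9/4 + 9/10*e1 + 1/2*e3 - 45/8*e1 e2 - 81/20*e1 e3 - 75/8*e1 e2 e3
Answer: e3 - 45/4*e1 e2


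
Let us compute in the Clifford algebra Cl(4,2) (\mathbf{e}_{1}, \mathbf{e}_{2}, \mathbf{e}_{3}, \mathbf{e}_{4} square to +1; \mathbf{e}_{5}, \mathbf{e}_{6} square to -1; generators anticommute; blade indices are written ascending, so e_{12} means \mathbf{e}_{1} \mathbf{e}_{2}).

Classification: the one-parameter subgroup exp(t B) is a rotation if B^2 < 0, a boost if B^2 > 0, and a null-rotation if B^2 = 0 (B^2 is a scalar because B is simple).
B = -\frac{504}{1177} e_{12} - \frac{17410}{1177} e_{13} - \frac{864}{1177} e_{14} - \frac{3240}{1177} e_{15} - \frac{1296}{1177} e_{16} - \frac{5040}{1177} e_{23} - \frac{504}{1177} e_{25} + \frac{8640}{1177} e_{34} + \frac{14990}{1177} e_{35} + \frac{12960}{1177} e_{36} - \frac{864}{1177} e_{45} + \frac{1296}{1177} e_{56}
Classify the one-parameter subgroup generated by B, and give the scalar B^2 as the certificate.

B^2 term by term: the squares give (-\frac{504}{1177})^2*(e_{12})^2 + (-\frac{17410}{1177})^2*(e_{13})^2 + (-\frac{864}{1177})^2*(e_{14})^2 + (-\frac{3240}{1177})^2*(e_{15})^2 + (-\frac{1296}{1177})^2*(e_{16})^2 + (-\frac{5040}{1177})^2*(e_{23})^2 + (-\frac{504}{1177})^2*(e_{25})^2 + (\frac{8640}{1177})^2*(e_{34})^2 + (\frac{14990}{1177})^2*(e_{35})^2 + (\frac{12960}{1177})^2*(e_{36})^2 + (-\frac{864}{1177})^2*(e_{45})^2 + (\frac{1296}{1177})^2*(e_{56})^2 = \frac{254016}{1385329}*(-1) + \frac{303108100}{1385329}*(-1) + \frac{746496}{1385329}*(-1) + \frac{10497600}{1385329}*(+1) + \frac{1679616}{1385329}*(+1) + \frac{25401600}{1385329}*(-1) + \frac{254016}{1385329}*(+1) + \frac{74649600}{1385329}*(-1) + \frac{224700100}{1385329}*(+1) + \frac{167961600}{1385329}*(+1) + \frac{746496}{1385329}*(+1) + \frac{1679616}{1385329}*(-1) = 0 (each basis 2-blade squares to minus the product of its generators' squares); cross terms between blades sharing an index anticommute and cancel; the commuting (index-disjoint) pairs give grade-4 terms 2*c*c'*(blade product), which cancel blade by blade — e_{1234}: -\frac{8709120}{1385329} + \frac{8709120}{1385329} = 0; e_{1235}: -\frac{15109920}{1385329} - \frac{17549280}{1385329} + \frac{32659200}{1385329} = 0; e_{1236}: -\frac{13063680}{1385329} + \frac{13063680}{1385329} = 0; e_{1245}: \frac{870912}{1385329} - \frac{870912}{1385329} = 0; e_{1256}: -\frac{1306368}{1385329} + \frac{1306368}{1385329} = 0; e_{1345}: \frac{30084480}{1385329} + \frac{25902720}{1385329} - \frac{55987200}{1385329} = 0; e_{1346}: \frac{22394880}{1385329} - \frac{22394880}{1385329} = 0; e_{1356}: -\frac{45126720}{1385329} + \frac{83980800}{1385329} - \frac{38854080}{1385329} = 0; e_{1456}: -\frac{2239488}{1385329} + \frac{2239488}{1385329} = 0; e_{2345}: \frac{8709120}{1385329} - \frac{8709120}{1385329} = 0; e_{2356}: -\frac{13063680}{1385329} + \frac{13063680}{1385329} = 0; e_{3456}: \frac{22394880}{1385329} - \frac{22394880}{1385329} = 0 — confirming B is simple. So B^2 = 0.
Answer: null-rotation, certificate B^2 = 0. The class reads off the invariant scalar 0 directly.
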